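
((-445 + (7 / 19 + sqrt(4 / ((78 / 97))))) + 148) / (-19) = 5636 / 361 - sqrt(7566) / 741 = 15.49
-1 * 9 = -9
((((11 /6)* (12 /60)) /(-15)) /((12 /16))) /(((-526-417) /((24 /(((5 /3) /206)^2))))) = 7468736 /589375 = 12.67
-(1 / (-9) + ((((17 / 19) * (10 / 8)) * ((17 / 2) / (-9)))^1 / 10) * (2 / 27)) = 4393 / 36936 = 0.12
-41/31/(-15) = 41/465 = 0.09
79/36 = 2.19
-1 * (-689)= 689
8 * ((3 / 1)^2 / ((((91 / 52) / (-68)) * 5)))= -19584 / 35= -559.54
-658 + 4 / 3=-1970 / 3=-656.67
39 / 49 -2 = -59 / 49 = -1.20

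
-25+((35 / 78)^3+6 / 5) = -56257313 / 2372760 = -23.71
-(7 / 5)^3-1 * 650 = -81593 / 125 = -652.74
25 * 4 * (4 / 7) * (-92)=-36800 / 7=-5257.14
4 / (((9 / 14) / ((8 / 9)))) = 448 / 81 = 5.53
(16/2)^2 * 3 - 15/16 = 3057/16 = 191.06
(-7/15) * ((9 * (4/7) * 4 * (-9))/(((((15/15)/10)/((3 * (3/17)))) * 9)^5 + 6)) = 8640000/2019857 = 4.28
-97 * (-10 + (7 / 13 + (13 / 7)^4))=-7369090 / 31213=-236.09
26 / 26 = 1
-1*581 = -581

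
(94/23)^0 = 1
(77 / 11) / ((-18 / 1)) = -7 / 18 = -0.39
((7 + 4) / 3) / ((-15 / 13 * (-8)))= 143 / 360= 0.40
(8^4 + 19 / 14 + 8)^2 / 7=3303375625 / 1372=2407708.18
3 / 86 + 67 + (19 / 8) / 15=346717 / 5160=67.19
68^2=4624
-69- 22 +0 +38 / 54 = -2438 / 27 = -90.30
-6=-6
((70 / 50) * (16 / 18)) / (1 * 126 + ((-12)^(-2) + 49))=896 / 126005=0.01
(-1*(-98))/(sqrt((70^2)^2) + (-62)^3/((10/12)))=-0.00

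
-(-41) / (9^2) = 41 / 81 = 0.51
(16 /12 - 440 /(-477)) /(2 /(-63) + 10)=1883 /8321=0.23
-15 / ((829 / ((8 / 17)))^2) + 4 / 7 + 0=794443876 / 1390288543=0.57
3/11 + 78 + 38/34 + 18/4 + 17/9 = 288733/3366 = 85.78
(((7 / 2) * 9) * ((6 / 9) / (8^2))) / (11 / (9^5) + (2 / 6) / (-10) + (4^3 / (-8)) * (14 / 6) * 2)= -6200145 / 706065056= -0.01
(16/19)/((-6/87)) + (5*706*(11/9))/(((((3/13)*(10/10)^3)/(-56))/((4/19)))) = -113079224/513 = -220427.34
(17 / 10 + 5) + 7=137 / 10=13.70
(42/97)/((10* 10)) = 21/4850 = 0.00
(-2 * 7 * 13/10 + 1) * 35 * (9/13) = -5418/13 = -416.77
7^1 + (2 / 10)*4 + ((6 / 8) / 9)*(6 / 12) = 941 / 120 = 7.84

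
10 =10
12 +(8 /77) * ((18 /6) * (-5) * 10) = -276 /77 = -3.58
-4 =-4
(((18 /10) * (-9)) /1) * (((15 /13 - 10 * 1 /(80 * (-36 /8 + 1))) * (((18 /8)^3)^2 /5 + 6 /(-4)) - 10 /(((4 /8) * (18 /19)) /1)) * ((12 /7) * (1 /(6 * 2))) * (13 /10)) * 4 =-4814216433 /50176000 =-95.95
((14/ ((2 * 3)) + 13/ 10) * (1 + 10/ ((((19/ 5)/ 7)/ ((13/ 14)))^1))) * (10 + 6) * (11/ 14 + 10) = 22647584/ 1995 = 11352.17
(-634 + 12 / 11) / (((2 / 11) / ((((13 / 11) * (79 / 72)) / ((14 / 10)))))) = -17874935 / 5544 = -3224.19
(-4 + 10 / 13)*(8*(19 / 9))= -2128 / 39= -54.56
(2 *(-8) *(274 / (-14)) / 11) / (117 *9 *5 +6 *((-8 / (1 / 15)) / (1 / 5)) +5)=1096 / 64295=0.02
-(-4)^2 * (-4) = 64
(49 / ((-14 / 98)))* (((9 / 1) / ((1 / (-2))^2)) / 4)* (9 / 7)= -3969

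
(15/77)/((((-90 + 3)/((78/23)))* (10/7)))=-39/7337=-0.01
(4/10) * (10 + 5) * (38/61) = 228/61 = 3.74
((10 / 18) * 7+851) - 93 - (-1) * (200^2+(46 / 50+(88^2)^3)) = 104490928698032 / 225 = 464404127546.81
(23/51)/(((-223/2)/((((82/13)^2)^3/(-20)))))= 3496076721376/274476493785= 12.74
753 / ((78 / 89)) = 22339 / 26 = 859.19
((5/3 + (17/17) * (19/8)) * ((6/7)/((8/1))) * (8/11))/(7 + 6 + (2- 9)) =97/1848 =0.05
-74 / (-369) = 74 / 369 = 0.20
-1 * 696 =-696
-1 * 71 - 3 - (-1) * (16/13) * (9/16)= -953/13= -73.31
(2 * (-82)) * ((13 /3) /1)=-710.67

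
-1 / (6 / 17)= -17 / 6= -2.83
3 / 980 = 0.00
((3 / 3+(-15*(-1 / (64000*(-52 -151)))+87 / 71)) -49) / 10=-8629286613 / 1844864000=-4.68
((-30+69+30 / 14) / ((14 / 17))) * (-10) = -24480 / 49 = -499.59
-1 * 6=-6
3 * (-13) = -39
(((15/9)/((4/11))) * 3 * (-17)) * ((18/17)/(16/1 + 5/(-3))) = -1485/86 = -17.27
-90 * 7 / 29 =-630 / 29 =-21.72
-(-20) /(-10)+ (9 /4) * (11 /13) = -5 /52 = -0.10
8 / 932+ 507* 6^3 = 25516298 / 233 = 109512.01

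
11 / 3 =3.67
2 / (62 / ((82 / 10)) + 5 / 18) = 1476 / 5785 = 0.26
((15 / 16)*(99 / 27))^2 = 3025 / 256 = 11.82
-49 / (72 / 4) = -49 / 18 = -2.72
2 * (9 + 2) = 22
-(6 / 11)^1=-6 / 11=-0.55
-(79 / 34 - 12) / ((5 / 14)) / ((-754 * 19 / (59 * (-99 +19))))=1087016 / 121771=8.93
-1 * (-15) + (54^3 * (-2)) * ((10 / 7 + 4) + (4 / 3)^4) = -2704922.14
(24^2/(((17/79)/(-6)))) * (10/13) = -2730240/221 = -12354.03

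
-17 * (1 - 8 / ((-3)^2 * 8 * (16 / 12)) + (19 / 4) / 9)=-221 / 9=-24.56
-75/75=-1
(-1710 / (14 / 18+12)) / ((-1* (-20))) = -1539 / 230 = -6.69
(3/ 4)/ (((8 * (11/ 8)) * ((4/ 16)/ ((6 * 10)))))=180/ 11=16.36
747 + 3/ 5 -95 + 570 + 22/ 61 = 373003/ 305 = 1222.96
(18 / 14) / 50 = 9 / 350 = 0.03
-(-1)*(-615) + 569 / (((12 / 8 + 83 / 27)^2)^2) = -2284252080951 / 3722098081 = -613.70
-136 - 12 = -148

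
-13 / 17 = -0.76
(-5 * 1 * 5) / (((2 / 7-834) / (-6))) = -525 / 2918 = -0.18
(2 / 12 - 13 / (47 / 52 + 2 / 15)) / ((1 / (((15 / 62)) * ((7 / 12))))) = -2101085 / 1203792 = -1.75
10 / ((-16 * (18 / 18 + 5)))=-5 / 48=-0.10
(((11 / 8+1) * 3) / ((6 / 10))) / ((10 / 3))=57 / 16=3.56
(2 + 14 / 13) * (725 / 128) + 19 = 7577 / 208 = 36.43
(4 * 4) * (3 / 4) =12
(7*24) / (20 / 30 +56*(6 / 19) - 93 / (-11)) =6.27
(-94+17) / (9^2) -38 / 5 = -3463 / 405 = -8.55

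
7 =7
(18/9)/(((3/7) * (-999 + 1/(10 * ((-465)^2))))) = -10090500/2160087749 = -0.00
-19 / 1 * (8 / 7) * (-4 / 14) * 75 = 22800 / 49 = 465.31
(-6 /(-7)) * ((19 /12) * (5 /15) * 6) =2.71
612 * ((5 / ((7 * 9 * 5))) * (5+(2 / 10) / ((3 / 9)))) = 272 / 5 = 54.40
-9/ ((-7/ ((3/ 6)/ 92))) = 0.01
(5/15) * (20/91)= 20/273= 0.07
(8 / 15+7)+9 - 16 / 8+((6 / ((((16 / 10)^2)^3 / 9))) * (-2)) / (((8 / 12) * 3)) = 22245571 / 1966080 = 11.31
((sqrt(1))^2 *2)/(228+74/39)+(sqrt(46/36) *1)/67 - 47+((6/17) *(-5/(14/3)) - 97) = -77017782/533477+sqrt(46)/402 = -144.35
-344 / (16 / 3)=-129 / 2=-64.50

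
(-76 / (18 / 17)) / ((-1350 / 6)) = 646 / 2025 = 0.32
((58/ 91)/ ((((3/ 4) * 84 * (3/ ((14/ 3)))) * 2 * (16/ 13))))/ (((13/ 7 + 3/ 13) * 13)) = 29/ 123120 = 0.00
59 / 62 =0.95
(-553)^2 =305809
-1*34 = -34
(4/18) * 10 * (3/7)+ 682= 14342/21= 682.95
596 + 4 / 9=5368 / 9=596.44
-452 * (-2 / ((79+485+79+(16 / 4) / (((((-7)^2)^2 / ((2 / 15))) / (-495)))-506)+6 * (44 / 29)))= 62944616 / 10165381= 6.19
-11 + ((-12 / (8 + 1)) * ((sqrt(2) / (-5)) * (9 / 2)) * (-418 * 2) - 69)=-5016 * sqrt(2) / 5 - 80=-1498.74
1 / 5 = 0.20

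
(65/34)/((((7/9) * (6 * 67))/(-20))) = -975/7973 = -0.12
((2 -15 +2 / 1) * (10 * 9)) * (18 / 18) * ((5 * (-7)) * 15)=519750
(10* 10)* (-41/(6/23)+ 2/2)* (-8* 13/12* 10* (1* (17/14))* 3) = 103538500/21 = 4930404.76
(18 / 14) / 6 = 3 / 14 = 0.21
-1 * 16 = -16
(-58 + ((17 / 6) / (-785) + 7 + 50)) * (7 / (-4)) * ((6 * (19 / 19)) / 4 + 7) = 562513 / 37680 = 14.93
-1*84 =-84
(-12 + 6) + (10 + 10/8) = 21/4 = 5.25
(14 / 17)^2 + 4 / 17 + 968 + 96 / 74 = 10374464 / 10693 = 970.21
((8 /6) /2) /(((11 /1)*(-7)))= -2 /231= -0.01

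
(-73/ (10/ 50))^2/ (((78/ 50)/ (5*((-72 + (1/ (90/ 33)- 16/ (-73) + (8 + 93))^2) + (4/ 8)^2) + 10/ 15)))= 3071922189625/ 702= 4375957535.08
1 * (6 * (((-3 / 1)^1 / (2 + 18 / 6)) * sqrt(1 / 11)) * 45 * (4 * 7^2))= -31752 * sqrt(11) / 11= -9573.59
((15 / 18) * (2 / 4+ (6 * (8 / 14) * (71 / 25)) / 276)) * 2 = 4309 / 4830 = 0.89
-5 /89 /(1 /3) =-15 /89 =-0.17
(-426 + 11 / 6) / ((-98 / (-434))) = -78895 / 42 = -1878.45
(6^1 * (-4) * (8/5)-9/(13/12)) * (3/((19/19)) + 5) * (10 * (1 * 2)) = -97152/13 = -7473.23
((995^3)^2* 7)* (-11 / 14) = -10674097602918921875 / 2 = -5337048801459460937.50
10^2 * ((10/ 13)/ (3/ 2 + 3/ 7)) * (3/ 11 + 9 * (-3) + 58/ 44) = -301000/ 297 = -1013.47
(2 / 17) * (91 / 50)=91 / 425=0.21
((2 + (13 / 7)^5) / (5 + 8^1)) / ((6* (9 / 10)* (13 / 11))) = 7423295 / 25563447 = 0.29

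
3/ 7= 0.43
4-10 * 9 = -86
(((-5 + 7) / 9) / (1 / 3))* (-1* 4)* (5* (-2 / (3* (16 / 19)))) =95 / 9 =10.56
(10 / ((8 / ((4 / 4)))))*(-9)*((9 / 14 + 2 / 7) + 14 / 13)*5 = -82125 / 728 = -112.81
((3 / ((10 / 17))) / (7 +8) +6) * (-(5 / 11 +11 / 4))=-44697 / 2200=-20.32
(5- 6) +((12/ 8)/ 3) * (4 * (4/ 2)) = 3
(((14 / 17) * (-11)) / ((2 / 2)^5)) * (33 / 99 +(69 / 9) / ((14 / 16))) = -4202 / 51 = -82.39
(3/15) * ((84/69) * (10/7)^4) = 8000/7889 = 1.01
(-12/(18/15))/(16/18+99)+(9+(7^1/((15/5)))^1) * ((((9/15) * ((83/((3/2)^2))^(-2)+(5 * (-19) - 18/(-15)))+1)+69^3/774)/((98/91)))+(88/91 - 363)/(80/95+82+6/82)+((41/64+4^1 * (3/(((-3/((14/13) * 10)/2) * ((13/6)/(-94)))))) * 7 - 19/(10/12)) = 418973756410833911886487/13953536167637601600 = 30026.35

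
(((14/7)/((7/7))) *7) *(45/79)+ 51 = 58.97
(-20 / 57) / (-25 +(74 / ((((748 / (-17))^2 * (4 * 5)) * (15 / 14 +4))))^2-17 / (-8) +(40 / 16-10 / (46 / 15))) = 217282747264000 / 14636649930403209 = 0.01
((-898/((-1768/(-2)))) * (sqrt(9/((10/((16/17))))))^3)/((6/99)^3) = -3557.51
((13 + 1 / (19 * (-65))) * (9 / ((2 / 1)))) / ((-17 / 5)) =-72243 / 4199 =-17.20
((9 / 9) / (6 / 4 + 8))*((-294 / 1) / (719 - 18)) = -588 / 13319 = -0.04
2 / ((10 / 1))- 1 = -4 / 5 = -0.80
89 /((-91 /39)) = -267 /7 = -38.14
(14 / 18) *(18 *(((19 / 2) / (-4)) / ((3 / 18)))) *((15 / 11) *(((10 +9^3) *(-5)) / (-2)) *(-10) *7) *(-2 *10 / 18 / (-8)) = 430005625 / 88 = 4886427.56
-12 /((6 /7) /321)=-4494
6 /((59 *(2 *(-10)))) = -3 /590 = -0.01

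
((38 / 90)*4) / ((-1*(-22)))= 38 / 495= 0.08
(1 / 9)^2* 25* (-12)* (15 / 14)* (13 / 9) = -3250 / 567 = -5.73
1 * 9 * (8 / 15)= 24 / 5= 4.80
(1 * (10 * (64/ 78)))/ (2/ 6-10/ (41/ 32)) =-13120/ 11947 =-1.10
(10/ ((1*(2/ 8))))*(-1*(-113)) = 4520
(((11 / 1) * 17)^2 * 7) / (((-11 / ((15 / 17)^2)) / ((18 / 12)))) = -51975 / 2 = -25987.50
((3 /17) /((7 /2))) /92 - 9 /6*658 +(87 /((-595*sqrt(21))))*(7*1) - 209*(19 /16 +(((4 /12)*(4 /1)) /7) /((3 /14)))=-560041987 /394128 - 29*sqrt(21) /595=-1421.19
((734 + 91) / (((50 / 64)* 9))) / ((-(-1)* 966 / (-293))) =-35.59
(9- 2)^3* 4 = 1372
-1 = -1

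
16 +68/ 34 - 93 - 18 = -93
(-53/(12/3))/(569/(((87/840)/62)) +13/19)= -29203/750717348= -0.00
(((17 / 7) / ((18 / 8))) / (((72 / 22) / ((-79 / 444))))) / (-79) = 187 / 251748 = 0.00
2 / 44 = 1 / 22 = 0.05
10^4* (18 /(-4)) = -45000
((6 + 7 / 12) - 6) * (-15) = -35 / 4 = -8.75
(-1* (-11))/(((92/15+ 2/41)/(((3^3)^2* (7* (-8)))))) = -138087180/1901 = -72639.23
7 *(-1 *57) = -399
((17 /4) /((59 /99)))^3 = 4767078987 /13144256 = 362.67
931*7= 6517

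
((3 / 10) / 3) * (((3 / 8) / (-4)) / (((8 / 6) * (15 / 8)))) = -3 / 800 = -0.00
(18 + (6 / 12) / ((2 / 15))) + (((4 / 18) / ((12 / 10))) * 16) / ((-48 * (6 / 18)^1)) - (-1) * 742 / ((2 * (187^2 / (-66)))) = 7163483 / 343332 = 20.86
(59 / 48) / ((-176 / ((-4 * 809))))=47731 / 2112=22.60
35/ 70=1/ 2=0.50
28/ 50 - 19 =-461/ 25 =-18.44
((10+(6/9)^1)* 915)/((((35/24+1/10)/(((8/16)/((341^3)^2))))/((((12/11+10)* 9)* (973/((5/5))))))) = 625628102400/3234153031023196337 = 0.00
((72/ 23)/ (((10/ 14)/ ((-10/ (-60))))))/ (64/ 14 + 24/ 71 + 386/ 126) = 375732/ 4101245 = 0.09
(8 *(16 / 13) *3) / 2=14.77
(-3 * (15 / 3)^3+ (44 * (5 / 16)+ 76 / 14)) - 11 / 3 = -30197 / 84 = -359.49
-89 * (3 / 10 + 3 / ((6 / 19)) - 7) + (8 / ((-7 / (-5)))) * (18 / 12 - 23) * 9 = -47422 / 35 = -1354.91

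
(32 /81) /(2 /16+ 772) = 0.00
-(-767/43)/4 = 767/172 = 4.46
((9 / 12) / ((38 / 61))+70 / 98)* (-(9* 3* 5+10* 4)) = -51025 / 152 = -335.69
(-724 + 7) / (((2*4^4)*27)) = -239 / 4608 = -0.05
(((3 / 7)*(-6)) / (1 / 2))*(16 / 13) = -576 / 91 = -6.33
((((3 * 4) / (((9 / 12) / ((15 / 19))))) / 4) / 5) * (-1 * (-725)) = 8700 / 19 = 457.89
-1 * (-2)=2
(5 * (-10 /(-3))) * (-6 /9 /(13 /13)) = -100 /9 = -11.11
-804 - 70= -874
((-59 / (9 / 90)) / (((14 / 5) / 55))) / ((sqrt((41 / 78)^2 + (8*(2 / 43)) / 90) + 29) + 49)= -752461515000 / 5064099229 + 575250*sqrt(78866945) / 5064099229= -147.58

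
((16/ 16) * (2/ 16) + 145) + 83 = 1825/ 8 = 228.12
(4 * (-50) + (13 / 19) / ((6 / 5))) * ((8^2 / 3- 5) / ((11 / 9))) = -1114015 / 418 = -2665.11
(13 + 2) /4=15 /4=3.75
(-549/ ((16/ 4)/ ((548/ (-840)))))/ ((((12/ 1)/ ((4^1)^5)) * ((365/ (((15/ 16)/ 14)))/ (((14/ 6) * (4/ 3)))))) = 33428/ 7665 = 4.36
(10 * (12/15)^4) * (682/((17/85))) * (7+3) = 698368/5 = 139673.60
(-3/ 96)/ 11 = -1/ 352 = -0.00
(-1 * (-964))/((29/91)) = 87724/29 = 3024.97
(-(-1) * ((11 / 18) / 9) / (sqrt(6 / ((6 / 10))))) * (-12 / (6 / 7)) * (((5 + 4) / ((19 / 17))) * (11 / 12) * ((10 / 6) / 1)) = -14399 * sqrt(10) / 12312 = -3.70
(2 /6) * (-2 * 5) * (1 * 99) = -330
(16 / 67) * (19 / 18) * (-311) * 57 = -898168 / 201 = -4468.50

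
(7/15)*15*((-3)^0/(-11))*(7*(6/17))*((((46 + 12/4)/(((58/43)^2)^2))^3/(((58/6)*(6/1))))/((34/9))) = -6219701628651632637874652427/267211068854234286971543552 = -23.28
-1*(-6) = 6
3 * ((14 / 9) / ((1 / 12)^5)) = 1161216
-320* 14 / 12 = -1120 / 3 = -373.33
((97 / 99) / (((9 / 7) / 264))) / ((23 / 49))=266168 / 621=428.61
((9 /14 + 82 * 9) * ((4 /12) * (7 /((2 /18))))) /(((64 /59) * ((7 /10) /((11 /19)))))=100669635 /8512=11826.79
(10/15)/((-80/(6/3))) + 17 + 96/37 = 43463/2220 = 19.58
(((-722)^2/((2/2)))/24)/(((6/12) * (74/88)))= 5734124/111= 51658.77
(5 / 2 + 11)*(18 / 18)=27 / 2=13.50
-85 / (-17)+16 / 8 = 7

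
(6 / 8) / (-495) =-1 / 660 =-0.00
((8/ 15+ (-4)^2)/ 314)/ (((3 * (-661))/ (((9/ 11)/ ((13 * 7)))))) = -124/ 519403885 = -0.00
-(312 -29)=-283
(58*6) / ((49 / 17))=5916 / 49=120.73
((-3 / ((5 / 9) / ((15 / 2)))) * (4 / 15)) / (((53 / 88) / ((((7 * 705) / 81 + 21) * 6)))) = -2335872 / 265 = -8814.61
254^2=64516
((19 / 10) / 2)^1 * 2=19 / 10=1.90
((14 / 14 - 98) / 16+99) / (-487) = -1487 / 7792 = -0.19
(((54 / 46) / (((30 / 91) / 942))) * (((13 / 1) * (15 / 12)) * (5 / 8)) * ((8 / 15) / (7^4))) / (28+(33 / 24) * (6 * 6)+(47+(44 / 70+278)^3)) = 29849625 / 85324038854986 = 0.00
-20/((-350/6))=12/35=0.34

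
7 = 7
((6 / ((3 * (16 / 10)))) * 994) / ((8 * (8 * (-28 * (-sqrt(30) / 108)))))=639 * sqrt(30) / 256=13.67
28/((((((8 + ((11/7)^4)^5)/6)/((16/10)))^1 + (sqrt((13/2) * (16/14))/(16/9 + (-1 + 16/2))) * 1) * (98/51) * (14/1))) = 344714565749530929788747736146090907092080/291151504600752825996825004035991838662483827 - 12763607901146420371555634590940672512 * sqrt(91)/291151504600752825996825004035991838662483827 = 0.00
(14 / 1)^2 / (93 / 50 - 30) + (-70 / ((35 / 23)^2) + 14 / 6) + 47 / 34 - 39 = -17336027 / 239190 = -72.48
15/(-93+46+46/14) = -35/102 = -0.34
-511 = -511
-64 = -64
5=5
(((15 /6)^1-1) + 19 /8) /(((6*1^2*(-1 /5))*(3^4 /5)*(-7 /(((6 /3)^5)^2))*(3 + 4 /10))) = 248000 /28917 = 8.58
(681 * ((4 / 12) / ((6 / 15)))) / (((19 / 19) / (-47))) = -26672.50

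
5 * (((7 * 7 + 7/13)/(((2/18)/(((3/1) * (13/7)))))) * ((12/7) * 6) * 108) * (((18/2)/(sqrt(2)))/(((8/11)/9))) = 5378182920 * sqrt(2)/7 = 1086557032.34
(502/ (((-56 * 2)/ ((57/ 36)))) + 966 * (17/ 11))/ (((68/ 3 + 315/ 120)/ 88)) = 5169.75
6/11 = 0.55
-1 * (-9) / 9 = 1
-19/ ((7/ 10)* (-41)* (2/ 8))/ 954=380/ 136899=0.00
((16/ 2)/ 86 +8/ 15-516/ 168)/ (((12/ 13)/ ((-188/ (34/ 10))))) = 13490269/ 92106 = 146.46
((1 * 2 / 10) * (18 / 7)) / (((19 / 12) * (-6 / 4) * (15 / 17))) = -816 / 3325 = -0.25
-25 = -25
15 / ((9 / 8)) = 40 / 3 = 13.33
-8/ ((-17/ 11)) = 88/ 17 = 5.18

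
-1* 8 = -8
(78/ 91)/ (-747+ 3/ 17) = -17/ 14812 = -0.00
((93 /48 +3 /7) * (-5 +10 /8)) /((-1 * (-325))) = -159 /5824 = -0.03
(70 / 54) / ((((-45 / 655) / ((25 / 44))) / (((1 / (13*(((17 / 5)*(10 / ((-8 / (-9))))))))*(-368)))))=42182000 / 5316597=7.93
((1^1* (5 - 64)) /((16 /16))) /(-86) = 59 /86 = 0.69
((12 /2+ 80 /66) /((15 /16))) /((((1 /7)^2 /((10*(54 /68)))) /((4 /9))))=43904 /33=1330.42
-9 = -9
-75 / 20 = -3.75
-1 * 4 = -4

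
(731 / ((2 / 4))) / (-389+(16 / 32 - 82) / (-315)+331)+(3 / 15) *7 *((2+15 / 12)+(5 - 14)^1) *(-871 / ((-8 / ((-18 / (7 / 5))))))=6543927009 / 582032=11243.24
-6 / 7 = -0.86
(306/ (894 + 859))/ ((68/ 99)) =891/ 3506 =0.25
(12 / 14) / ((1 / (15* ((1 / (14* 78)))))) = 15 / 1274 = 0.01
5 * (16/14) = 40/7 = 5.71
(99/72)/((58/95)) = 2.25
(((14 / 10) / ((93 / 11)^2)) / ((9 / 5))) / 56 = 121 / 622728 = 0.00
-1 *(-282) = 282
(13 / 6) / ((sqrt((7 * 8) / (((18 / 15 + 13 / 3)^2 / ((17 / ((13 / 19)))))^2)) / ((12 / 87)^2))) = 2328482 * sqrt(14) / 1283513175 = 0.01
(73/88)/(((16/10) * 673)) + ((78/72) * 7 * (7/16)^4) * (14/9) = 11342605151/26198802432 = 0.43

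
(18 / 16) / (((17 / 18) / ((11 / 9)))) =99 / 68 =1.46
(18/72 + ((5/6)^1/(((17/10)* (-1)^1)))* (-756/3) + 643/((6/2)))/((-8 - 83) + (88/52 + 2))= -179335/46308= -3.87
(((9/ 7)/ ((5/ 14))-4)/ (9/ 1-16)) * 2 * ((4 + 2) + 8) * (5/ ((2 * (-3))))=-4/ 3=-1.33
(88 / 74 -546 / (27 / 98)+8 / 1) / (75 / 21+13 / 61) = -35060543 / 67266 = -521.22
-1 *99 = -99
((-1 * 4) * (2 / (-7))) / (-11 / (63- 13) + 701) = 400 / 245273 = 0.00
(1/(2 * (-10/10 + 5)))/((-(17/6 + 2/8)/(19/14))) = -0.06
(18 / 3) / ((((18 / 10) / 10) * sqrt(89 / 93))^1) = 100 * sqrt(8277) / 267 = 34.07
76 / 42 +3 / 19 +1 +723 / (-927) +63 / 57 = 135322 / 41097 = 3.29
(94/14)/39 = 47/273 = 0.17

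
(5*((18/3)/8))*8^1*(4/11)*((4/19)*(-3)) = -1440/209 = -6.89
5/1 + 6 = 11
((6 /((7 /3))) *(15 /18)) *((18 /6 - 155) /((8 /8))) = -2280 /7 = -325.71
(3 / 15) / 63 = 1 / 315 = 0.00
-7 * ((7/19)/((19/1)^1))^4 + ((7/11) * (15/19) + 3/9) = 468388236605/560457580353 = 0.84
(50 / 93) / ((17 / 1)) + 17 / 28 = 28277 / 44268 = 0.64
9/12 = 3/4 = 0.75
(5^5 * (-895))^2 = 7822509765625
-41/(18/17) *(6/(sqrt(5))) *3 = -697 *sqrt(5)/5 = -311.71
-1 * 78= -78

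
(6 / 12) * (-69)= -69 / 2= -34.50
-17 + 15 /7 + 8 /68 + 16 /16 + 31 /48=-74791 /5712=-13.09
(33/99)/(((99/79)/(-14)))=-1106/297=-3.72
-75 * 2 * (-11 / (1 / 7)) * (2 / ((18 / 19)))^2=1389850 / 27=51475.93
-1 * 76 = -76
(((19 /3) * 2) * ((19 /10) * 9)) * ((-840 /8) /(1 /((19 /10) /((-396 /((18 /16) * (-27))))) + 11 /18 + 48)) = -23334318 /56915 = -409.99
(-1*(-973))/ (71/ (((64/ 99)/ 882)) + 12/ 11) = 0.01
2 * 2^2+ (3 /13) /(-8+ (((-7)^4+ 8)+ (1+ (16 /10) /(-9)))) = 11240663 /1405066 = 8.00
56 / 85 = 0.66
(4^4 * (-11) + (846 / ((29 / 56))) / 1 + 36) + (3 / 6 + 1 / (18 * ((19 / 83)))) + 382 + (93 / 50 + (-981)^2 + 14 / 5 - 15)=238425510997 / 247950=961587.06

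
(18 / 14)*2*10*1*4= 720 / 7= 102.86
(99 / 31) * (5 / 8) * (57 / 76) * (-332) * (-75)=9244125 / 248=37274.70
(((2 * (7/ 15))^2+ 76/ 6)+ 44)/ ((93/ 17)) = 220082/ 20925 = 10.52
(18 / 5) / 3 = 6 / 5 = 1.20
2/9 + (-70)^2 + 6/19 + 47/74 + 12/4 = 62057407/12654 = 4904.17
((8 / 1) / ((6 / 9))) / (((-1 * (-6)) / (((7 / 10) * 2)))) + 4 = 34 / 5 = 6.80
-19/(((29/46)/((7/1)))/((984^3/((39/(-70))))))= 136010223175680/377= 360769822747.16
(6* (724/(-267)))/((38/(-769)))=556756/1691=329.25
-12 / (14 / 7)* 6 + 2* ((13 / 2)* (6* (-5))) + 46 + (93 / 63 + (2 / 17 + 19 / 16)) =-2154673 / 5712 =-377.22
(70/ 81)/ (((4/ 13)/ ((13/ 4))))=9.13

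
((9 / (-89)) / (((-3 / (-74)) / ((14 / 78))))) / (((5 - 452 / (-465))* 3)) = -80290 / 3212989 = -0.02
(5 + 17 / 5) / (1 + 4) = 42 / 25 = 1.68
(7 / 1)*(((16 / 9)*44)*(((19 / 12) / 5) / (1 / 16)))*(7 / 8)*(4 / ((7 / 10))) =374528 / 27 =13871.41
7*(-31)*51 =-11067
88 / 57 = 1.54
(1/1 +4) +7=12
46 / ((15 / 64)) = 2944 / 15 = 196.27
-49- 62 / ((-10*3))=-704 / 15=-46.93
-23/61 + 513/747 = 1568/5063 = 0.31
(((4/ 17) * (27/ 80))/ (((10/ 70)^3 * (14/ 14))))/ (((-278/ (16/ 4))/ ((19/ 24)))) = -58653/ 189040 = -0.31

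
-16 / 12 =-4 / 3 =-1.33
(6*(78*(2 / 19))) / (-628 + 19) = -312 / 3857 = -0.08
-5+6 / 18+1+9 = 5.33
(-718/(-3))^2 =515524/9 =57280.44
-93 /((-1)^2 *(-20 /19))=88.35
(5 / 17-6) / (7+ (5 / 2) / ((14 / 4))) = -679 / 918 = -0.74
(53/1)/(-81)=-53/81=-0.65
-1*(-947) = 947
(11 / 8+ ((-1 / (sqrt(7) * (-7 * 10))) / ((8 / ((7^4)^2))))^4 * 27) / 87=253461969116489422572523 / 3563520000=71126854659575.20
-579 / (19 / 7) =-213.32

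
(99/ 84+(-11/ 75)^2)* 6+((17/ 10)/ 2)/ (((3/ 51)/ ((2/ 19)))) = 2174936/ 249375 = 8.72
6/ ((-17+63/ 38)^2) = 8664/ 339889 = 0.03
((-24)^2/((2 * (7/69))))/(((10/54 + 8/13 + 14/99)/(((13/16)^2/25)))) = 405208089/5091800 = 79.58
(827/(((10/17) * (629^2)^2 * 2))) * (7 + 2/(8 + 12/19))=490411/15100714908520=0.00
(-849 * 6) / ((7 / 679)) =-494118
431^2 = 185761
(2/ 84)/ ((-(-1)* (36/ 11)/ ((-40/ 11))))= -5/ 189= -0.03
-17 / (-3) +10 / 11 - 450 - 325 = -25358 / 33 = -768.42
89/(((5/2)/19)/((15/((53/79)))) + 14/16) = 3206136/31733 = 101.03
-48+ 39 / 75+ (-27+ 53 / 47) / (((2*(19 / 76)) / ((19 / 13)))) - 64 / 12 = -5885771 / 45825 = -128.44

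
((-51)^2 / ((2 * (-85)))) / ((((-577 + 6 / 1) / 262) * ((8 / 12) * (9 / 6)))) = 20043 / 2855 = 7.02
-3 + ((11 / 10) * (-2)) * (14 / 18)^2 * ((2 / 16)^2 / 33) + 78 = 5831951 / 77760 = 75.00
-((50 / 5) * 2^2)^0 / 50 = -1 / 50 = -0.02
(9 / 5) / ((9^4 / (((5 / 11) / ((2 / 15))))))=5 / 5346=0.00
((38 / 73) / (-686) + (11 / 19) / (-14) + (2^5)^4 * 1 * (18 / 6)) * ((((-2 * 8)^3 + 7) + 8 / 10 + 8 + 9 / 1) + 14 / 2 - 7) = -4351972530914458 / 339815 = -12806887662.15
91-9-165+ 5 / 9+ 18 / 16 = -5855 / 72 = -81.32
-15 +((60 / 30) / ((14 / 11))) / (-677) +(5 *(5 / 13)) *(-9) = -1990523 / 61607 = -32.31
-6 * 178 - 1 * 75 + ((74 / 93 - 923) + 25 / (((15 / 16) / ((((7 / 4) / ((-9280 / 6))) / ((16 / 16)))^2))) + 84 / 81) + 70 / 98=-52057585883047 / 25228385280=-2063.45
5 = 5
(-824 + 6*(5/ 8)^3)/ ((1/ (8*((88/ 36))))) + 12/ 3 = -2315683/ 144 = -16081.13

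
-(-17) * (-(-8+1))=119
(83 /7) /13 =83 /91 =0.91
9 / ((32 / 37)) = 333 / 32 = 10.41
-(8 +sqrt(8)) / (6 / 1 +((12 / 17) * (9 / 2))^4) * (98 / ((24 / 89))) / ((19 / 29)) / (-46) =10562817349 * sqrt(2) / 47217930408 +10562817349 / 11804482602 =1.21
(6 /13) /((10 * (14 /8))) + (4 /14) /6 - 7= -9454 /1365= -6.93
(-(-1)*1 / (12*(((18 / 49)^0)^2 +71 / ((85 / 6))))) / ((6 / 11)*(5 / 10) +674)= 935 / 45481044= 0.00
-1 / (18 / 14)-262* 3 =-7081 / 9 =-786.78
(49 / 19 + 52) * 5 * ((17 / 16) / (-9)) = -88145 / 2736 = -32.22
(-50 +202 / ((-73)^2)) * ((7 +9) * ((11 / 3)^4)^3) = -4720823698.66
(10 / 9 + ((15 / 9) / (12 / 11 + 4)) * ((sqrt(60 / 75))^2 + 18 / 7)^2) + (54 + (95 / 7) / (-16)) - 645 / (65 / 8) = -68705983 / 3210480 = -21.40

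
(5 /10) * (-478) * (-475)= 113525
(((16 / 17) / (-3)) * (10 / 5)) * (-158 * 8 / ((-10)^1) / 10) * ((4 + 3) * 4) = -283136 / 1275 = -222.07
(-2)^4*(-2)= -32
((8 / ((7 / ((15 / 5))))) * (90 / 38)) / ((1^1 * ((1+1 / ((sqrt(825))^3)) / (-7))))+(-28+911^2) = 556875 * sqrt(33) / 1333599607+1106669174042676 / 1333599607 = 829836.16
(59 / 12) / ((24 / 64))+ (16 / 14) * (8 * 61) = 35962 / 63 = 570.83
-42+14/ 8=-161/ 4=-40.25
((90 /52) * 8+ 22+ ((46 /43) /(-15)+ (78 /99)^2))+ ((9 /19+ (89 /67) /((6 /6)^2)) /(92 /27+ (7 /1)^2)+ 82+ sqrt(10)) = 121.59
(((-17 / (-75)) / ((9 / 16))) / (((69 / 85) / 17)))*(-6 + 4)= -157216 / 9315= -16.88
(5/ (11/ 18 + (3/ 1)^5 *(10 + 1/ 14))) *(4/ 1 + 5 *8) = 6930/ 77111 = 0.09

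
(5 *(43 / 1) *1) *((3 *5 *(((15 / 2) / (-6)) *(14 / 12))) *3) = -112875 / 8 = -14109.38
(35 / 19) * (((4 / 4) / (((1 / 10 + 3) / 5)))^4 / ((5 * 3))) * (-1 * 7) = -306250000 / 52640697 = -5.82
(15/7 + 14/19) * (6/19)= 0.91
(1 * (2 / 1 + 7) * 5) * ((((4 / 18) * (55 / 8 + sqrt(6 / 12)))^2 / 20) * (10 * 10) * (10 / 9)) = 6875 * sqrt(2) / 81 + 127375 / 216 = 709.73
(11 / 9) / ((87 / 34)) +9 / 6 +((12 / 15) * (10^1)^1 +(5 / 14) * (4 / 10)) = 110941 / 10962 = 10.12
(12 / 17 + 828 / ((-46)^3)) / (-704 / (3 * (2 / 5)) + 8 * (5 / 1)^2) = -37629 / 20863760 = -0.00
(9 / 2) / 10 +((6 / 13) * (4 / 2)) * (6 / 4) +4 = 1517 / 260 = 5.83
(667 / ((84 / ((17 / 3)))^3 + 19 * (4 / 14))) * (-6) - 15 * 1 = -910374516 / 56103875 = -16.23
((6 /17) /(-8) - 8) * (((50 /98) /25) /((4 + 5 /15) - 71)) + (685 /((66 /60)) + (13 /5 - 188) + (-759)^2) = 4226109964291 /7330400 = 576518.33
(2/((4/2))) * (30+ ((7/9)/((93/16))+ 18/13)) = 342952/10881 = 31.52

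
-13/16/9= -13/144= -0.09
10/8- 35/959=665/548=1.21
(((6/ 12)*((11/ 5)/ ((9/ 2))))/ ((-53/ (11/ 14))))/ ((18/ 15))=-121/ 40068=-0.00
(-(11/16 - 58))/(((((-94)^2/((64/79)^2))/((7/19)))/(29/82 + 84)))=1420807136/10739581451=0.13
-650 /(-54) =325 /27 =12.04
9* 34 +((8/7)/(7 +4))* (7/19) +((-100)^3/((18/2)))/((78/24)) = -828516446/24453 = -33882.00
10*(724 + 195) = 9190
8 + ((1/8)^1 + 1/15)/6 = 5783/720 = 8.03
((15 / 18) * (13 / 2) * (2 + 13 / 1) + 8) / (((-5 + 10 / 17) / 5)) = -2023 / 20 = -101.15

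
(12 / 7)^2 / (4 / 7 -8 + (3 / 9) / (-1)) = -432 / 1141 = -0.38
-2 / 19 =-0.11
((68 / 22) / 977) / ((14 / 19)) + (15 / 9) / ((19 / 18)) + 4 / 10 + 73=535886852 / 7146755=74.98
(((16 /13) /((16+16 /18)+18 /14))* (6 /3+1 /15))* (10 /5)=20832 /74425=0.28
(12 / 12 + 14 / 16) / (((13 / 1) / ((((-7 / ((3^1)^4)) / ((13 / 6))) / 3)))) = -35 / 18252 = -0.00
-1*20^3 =-8000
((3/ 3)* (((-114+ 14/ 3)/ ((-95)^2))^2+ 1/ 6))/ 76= 244567043/ 111424455000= 0.00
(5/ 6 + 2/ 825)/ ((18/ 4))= 1379/ 7425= 0.19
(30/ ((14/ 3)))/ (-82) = -45/ 574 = -0.08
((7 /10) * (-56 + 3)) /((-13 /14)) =39.95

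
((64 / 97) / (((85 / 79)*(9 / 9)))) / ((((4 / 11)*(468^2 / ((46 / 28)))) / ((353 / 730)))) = 7055411 / 1153488527100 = 0.00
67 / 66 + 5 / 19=1603 / 1254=1.28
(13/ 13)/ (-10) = -1/ 10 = -0.10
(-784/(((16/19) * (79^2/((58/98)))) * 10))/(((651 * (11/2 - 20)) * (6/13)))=247/121886730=0.00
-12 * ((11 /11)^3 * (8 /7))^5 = -393216 /16807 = -23.40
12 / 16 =3 / 4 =0.75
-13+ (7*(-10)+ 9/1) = -74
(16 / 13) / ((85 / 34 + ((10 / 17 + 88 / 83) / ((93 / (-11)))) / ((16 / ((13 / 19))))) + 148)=319134336 / 39021983507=0.01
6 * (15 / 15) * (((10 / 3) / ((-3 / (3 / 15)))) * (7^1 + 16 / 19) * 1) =-10.46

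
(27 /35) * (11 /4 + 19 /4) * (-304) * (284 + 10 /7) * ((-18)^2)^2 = -2582344094976 /49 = -52700899897.47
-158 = -158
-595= -595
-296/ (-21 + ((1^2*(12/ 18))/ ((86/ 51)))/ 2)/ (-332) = -0.04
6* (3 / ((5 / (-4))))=-72 / 5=-14.40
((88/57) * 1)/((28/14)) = 44/57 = 0.77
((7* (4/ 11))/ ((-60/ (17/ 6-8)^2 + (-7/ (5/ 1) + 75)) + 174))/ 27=67270/ 175069323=0.00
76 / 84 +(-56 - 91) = -146.10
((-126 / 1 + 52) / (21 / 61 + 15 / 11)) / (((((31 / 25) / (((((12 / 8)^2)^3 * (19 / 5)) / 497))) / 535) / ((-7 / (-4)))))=-2849.14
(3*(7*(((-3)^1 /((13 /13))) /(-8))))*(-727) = -45801 /8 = -5725.12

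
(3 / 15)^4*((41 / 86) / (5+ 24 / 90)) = 123 / 849250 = 0.00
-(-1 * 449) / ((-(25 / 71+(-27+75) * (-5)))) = 31879 / 17015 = 1.87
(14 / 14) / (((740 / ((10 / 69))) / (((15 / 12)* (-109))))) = -545 / 20424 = -0.03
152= 152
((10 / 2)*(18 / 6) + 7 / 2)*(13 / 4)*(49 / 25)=23569 / 200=117.84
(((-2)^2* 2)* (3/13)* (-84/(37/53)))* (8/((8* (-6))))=17808/481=37.02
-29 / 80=-0.36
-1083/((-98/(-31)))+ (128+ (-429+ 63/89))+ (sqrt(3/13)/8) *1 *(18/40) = -5607145/8722+ 9 *sqrt(39)/2080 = -642.85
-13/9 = -1.44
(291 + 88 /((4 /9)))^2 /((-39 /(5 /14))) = -398535 /182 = -2189.75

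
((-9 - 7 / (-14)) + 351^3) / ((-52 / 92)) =-1989202955 / 26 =-76507805.96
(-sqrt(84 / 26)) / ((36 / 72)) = -2*sqrt(546) / 13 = -3.59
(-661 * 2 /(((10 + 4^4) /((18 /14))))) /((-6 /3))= 5949 /1862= 3.19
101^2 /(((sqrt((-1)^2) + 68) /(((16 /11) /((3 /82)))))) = 5877.78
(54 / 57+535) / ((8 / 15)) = 152745 / 152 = 1004.90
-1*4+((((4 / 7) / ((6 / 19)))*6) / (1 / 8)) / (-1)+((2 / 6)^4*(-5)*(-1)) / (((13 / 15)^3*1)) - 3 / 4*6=-8790235 / 92274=-95.26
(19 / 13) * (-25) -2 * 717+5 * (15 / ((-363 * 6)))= -1470.57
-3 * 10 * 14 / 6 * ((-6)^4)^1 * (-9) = 816480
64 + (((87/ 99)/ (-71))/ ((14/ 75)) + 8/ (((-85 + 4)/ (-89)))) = 64408139/ 885654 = 72.72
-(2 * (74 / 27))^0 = -1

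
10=10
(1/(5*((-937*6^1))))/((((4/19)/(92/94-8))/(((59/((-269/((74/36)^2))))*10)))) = -84405695/7676526168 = -0.01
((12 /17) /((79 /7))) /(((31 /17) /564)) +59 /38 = 1944779 /93062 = 20.90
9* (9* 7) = 567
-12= -12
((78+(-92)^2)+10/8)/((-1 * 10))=-34173/40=-854.32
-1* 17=-17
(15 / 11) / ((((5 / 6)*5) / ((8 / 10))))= 72 / 275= 0.26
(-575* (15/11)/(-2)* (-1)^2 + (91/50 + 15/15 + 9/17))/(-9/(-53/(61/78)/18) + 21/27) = 11462368671/91845050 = 124.80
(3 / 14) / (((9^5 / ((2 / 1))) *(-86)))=-1 / 11849166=-0.00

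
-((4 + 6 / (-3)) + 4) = -6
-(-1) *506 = 506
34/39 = 0.87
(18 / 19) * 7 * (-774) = -5132.84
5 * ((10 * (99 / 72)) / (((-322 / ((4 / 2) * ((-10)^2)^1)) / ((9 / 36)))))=-6875 / 644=-10.68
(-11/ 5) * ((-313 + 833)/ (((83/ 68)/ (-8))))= 622336/ 83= 7498.02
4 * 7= 28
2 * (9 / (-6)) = -3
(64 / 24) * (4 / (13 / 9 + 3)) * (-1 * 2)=-24 / 5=-4.80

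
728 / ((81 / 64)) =46592 / 81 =575.21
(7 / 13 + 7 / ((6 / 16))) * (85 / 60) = 12733 / 468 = 27.21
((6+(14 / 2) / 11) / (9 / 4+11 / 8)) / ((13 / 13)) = 584 / 319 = 1.83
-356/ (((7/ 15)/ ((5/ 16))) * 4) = -6675/ 112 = -59.60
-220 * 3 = -660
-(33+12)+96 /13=-489 /13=-37.62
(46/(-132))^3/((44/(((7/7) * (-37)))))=450179/12649824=0.04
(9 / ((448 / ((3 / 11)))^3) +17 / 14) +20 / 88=172521947379 / 119677386752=1.44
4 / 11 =0.36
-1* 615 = -615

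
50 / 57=0.88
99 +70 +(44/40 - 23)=1471/10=147.10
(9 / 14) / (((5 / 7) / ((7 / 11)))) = 63 / 110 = 0.57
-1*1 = -1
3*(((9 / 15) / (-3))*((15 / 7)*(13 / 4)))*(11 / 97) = -1287 / 2716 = -0.47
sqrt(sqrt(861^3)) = 861^(3/4) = 158.95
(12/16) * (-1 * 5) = -15/4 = -3.75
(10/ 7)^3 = 1000/ 343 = 2.92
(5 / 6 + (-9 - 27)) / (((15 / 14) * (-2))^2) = -10339 / 1350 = -7.66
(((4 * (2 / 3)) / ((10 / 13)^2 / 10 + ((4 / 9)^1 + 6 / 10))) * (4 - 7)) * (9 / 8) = -68445 / 8393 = -8.16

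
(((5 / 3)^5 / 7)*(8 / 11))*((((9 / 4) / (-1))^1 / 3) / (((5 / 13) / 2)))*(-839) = 4371.89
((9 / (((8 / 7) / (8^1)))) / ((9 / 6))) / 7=6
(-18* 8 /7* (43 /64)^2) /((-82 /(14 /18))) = 1849 /20992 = 0.09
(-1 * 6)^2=36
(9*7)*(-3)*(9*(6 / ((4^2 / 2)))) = -5103 / 4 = -1275.75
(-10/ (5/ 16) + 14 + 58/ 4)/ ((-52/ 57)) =399/ 104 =3.84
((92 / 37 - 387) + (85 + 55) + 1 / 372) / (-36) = 3365447 / 495504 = 6.79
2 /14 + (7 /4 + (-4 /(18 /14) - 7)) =-2071 /252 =-8.22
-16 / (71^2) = -16 / 5041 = -0.00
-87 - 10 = -97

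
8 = 8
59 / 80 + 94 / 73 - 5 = -17373 / 5840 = -2.97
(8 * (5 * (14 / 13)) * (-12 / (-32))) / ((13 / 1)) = 210 / 169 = 1.24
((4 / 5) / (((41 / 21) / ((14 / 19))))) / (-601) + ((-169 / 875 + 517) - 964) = -183195839426 / 409656625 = -447.19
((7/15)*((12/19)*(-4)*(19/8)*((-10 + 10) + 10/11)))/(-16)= 7/44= 0.16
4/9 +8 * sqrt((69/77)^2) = 5276/693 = 7.61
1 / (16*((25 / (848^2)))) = 44944 / 25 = 1797.76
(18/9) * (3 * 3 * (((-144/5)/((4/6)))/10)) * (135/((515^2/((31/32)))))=-0.04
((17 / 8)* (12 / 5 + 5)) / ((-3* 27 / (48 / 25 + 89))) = -1429717 / 81000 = -17.65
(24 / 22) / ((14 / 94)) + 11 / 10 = 8.42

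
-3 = -3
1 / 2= 0.50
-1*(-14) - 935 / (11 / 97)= -8231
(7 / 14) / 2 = 1 / 4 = 0.25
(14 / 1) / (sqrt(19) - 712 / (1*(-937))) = -9340016 / 16174467 +12291566*sqrt(19) / 16174467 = 2.74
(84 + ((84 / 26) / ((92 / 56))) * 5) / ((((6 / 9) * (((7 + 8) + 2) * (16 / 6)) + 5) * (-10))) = -126252 / 473915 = -0.27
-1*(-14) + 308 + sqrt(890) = sqrt(890) + 322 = 351.83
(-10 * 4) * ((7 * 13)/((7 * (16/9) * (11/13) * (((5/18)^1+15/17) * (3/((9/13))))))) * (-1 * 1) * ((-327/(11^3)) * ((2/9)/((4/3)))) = -5853627/2079022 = -2.82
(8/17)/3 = 0.16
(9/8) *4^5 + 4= 1156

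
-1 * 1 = -1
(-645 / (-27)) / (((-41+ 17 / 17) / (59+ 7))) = -473 / 12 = -39.42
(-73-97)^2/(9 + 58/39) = 2755.75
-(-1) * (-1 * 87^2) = -7569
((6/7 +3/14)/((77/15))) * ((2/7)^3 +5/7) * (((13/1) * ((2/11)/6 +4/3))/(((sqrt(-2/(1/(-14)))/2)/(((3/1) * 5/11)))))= 15136875 * sqrt(7)/28471058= 1.41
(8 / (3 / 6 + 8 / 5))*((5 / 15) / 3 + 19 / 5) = 14.90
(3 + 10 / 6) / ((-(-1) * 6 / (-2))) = -14 / 9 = -1.56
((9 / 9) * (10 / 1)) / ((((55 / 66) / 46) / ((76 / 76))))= 552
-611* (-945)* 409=236154555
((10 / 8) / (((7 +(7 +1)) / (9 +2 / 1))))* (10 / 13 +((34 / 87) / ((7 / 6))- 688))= -9969949 / 15834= -629.65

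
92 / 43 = 2.14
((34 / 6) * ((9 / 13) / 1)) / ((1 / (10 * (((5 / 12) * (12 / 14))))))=1275 / 91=14.01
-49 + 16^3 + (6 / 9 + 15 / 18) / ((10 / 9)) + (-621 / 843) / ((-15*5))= 113758911 / 28100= 4048.36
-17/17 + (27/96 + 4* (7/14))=1.28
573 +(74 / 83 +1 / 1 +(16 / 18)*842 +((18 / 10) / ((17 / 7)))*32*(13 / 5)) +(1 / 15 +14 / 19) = 8359212829 / 6032025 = 1385.81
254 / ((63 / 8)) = 2032 / 63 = 32.25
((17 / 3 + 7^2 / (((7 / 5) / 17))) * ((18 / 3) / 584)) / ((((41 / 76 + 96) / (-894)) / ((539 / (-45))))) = 499943276 / 730365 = 684.51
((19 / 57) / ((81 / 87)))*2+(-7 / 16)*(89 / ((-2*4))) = 57887 / 10368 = 5.58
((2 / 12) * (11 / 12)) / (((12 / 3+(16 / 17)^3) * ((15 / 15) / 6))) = 54043 / 284976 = 0.19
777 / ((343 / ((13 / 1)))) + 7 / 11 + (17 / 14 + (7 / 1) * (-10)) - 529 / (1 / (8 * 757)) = -3453548391 / 1078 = -3203662.70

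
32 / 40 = 4 / 5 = 0.80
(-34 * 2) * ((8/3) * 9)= -1632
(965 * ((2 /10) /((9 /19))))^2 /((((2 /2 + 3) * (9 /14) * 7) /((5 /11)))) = 67234445 /16038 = 4192.20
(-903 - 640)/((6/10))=-7715/3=-2571.67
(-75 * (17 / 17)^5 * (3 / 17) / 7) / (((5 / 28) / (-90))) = 16200 / 17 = 952.94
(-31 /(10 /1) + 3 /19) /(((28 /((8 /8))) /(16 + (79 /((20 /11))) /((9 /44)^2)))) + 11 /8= -235772909 /2154600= -109.43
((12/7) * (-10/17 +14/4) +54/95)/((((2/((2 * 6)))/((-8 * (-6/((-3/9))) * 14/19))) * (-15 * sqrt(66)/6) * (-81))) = -446976 * sqrt(66)/1687675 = -2.15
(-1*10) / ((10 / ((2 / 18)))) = -1 / 9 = -0.11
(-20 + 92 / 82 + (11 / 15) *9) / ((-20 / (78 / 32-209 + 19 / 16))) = -4135431 / 32800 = -126.08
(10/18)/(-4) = -0.14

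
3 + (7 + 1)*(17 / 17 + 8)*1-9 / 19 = 1416 / 19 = 74.53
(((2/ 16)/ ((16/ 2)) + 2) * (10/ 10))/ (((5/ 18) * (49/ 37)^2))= 4.14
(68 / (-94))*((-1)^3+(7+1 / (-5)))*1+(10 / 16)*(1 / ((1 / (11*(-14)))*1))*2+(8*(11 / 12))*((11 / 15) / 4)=-195.35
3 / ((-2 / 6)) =-9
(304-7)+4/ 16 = 1189/ 4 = 297.25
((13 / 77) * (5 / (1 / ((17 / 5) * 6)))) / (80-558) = -663 / 18403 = -0.04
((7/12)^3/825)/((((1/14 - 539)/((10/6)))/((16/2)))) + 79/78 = 5310818837/5243624100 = 1.01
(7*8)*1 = 56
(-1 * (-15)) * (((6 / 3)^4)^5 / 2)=7864320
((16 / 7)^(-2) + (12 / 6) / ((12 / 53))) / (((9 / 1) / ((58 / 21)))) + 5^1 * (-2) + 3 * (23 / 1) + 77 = 10071335 / 72576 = 138.77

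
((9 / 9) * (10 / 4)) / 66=5 / 132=0.04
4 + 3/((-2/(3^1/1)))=-1/2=-0.50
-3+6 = 3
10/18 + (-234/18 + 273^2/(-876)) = -256291/2628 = -97.52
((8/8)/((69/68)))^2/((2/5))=11560/4761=2.43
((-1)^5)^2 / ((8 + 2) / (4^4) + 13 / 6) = 384 / 847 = 0.45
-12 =-12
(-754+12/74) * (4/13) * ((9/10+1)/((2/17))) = -9009116/2405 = -3745.99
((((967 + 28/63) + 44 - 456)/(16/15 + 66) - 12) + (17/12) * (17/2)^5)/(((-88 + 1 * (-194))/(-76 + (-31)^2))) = -3581441323585/18156288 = -197256.25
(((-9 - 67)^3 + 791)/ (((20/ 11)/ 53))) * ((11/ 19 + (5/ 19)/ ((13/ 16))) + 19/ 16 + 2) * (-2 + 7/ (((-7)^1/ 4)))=2477724531645/ 7904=313477293.98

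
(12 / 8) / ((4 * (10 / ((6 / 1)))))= 9 / 40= 0.22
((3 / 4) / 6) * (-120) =-15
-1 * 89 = -89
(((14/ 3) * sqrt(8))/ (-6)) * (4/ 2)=-28 * sqrt(2)/ 9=-4.40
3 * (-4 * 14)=-168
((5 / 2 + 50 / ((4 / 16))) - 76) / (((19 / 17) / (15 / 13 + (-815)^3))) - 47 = -15134066042539 / 247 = -61271522439.43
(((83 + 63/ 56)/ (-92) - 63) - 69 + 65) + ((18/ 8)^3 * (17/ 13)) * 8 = 490351/ 9568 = 51.25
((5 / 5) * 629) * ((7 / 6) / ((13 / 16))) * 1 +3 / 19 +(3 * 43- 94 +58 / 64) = 22271345 / 23712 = 939.24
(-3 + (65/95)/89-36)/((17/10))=-659360/28747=-22.94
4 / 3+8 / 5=44 / 15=2.93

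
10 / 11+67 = 747 / 11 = 67.91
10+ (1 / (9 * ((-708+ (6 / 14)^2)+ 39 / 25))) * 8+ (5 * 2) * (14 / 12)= 42174295 / 1946619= 21.67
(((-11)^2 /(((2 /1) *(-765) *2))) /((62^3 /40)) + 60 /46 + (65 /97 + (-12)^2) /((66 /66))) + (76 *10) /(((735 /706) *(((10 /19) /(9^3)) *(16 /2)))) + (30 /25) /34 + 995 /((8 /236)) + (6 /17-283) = 310145675978945347 /1993114065348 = 155608.59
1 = 1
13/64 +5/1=333/64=5.20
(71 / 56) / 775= 71 / 43400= 0.00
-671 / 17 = -39.47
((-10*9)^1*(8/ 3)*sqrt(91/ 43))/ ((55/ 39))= -1872*sqrt(3913)/ 473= -247.57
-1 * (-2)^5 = 32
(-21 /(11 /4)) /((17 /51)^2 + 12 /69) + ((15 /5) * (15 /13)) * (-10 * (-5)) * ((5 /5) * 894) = 1305237456 /8437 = 154703.98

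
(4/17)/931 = 4/15827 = 0.00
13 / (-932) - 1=-945 / 932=-1.01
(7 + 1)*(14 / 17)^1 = 112 / 17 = 6.59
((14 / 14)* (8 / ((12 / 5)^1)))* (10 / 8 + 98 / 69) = 8.90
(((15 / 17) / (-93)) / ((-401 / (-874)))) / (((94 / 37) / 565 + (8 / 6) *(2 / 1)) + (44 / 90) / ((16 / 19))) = -6577549200 / 1034309781739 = -0.01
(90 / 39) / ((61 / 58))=1740 / 793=2.19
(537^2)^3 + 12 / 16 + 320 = 95919234805390919 / 4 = 23979808701347729.75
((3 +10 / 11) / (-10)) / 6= -43 / 660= -0.07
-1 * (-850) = 850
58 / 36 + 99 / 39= 971 / 234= 4.15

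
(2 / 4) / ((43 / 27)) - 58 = -4961 / 86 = -57.69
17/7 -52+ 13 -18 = -382/7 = -54.57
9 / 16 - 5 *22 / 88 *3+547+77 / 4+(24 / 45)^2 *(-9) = 224201 / 400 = 560.50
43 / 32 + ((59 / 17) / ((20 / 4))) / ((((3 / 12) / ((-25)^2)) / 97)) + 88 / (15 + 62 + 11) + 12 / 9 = 274710001 / 1632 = 168327.21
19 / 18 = 1.06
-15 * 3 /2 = -45 /2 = -22.50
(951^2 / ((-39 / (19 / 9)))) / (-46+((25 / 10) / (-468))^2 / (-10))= 85780626048 / 80600837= 1064.26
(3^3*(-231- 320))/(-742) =20.05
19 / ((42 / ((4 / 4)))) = 19 / 42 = 0.45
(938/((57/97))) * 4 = 363944/57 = 6384.98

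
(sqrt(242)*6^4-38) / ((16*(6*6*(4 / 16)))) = -19 / 72 + 99*sqrt(2) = 139.74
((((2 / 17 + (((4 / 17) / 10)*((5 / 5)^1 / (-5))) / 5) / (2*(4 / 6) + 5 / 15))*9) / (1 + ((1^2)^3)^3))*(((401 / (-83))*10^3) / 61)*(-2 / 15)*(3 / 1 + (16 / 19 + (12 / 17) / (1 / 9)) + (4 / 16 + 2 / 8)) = 24735104352 / 695023325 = 35.59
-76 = -76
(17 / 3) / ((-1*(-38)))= 17 / 114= 0.15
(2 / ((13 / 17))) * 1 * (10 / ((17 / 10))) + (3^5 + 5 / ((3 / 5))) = 10402 / 39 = 266.72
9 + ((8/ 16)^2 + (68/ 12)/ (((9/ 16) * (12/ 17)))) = 7621/ 324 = 23.52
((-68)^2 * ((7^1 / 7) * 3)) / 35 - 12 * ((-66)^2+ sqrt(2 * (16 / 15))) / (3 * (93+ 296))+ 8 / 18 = 43131772 / 122535 - 16 * sqrt(30) / 5835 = 351.98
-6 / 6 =-1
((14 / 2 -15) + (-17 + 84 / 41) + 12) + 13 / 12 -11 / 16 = -20773 / 1968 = -10.56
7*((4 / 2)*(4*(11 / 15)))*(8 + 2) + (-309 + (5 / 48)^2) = 234265 / 2304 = 101.68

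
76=76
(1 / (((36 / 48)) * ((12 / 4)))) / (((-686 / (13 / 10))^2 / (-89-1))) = -169 / 1176490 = -0.00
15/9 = 5/3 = 1.67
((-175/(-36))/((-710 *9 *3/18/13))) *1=-455/7668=-0.06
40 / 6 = 20 / 3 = 6.67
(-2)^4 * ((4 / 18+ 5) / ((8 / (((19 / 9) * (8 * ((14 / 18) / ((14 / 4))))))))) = 28576 / 729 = 39.20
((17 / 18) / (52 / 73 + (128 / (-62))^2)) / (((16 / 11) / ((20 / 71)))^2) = 721523605 / 101330391168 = 0.01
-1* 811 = -811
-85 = -85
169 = 169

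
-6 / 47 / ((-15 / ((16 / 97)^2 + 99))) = 1863494 / 2211115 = 0.84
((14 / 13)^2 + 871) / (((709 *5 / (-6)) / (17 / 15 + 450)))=-398968786 / 599105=-665.94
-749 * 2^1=-1498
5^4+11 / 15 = 9386 / 15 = 625.73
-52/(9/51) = -884/3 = -294.67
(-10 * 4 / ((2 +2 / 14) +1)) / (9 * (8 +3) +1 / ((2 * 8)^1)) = -448 / 3487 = -0.13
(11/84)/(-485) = -11/40740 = -0.00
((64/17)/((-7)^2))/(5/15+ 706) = 192/1765127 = 0.00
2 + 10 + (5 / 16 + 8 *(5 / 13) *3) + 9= 6353 / 208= 30.54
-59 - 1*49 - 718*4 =-2980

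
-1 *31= -31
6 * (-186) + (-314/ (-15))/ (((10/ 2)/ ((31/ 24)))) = -999533/ 900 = -1110.59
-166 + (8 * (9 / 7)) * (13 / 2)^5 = 3336989 / 28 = 119178.18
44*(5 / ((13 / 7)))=1540 / 13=118.46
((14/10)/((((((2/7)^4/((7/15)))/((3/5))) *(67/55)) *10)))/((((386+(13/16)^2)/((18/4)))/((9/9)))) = 0.06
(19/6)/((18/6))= 1.06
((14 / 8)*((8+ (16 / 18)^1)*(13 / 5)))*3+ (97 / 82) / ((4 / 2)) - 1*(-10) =64907 / 492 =131.92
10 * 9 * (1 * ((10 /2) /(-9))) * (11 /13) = -550 /13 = -42.31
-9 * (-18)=162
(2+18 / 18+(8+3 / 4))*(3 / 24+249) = 93671 / 32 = 2927.22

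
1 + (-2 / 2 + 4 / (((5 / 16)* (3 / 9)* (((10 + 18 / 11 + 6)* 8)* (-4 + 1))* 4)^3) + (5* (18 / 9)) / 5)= 3650690669 / 1825346000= 2.00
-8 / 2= -4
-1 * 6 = -6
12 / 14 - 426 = -2976 / 7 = -425.14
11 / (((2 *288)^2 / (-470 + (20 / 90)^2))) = -209363 / 13436928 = -0.02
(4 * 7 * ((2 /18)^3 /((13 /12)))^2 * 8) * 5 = 17920 /9979281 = 0.00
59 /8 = 7.38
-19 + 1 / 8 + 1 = -143 / 8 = -17.88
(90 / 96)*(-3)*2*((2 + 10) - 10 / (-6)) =-615 / 8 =-76.88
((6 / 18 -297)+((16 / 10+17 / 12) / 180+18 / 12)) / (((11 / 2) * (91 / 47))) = -149818093 / 5405400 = -27.72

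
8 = 8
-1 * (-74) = 74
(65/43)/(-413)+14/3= 248431/53277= 4.66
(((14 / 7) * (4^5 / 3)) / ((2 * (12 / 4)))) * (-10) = -10240 / 9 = -1137.78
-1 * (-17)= 17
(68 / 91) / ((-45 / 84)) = -272 / 195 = -1.39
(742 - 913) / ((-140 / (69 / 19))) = 621 / 140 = 4.44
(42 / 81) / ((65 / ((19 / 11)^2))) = 5054 / 212355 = 0.02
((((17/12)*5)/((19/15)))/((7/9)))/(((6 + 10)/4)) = 1.80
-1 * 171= -171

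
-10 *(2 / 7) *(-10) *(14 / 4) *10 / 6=500 / 3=166.67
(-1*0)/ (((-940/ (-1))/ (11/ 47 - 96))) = 0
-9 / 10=-0.90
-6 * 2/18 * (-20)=40/3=13.33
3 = 3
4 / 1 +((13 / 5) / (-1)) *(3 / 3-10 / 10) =4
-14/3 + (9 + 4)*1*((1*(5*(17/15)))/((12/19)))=4031/36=111.97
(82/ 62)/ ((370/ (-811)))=-33251/ 11470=-2.90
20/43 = 0.47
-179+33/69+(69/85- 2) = -351333/1955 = -179.71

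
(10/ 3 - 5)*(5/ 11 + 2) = -45/ 11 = -4.09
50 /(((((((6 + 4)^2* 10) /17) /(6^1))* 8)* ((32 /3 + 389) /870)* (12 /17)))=1.97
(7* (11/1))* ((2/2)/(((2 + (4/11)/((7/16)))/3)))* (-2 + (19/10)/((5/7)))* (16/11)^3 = 165.72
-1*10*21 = -210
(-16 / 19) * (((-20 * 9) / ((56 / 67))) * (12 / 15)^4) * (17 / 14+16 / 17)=16671744 / 104125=160.11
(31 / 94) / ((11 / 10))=155 / 517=0.30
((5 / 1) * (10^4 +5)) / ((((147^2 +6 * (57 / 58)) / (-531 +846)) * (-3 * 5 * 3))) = -3385025 / 208944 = -16.20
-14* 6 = -84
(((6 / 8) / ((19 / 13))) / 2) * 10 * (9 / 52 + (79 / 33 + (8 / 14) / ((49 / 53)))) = 9373535 / 1146992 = 8.17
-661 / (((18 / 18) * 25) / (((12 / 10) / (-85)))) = 3966 / 10625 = 0.37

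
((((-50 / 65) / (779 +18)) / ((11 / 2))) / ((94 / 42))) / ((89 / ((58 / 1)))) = -24360 / 476740693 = -0.00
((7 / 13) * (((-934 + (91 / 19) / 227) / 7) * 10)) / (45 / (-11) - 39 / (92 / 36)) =5095737515 / 137256912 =37.13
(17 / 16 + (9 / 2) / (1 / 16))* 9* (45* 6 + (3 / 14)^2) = 79552287 / 448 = 177572.07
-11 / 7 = -1.57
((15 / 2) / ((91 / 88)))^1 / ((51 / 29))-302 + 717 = 419.12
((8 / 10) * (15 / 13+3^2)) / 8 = 1.02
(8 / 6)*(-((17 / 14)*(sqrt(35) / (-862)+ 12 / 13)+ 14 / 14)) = -772 / 273+ 17*sqrt(35) / 9051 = -2.82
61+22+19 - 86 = 16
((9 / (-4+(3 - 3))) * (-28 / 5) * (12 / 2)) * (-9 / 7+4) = 1026 / 5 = 205.20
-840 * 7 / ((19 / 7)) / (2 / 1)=-20580 / 19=-1083.16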